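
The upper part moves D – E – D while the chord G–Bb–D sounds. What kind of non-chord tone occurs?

E is a neighbor tone.

The harmony at that moment is G minor triad (G, Bb, D); E is not a chord tone.
It is approached by step up from D and left by step down to D.
Step away and step back to the same note — a neighbor tone (upper neighbor).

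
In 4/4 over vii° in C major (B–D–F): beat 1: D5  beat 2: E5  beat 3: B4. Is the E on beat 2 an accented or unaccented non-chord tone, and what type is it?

The harmony at that moment is B diminished triad (B, D, F); E5 is not a chord tone.
It is approached by step up from D5 and left by leap down to B4.
Step in, leap out — an escape tone.
It falls on a weak beat, so it is unaccented.

Unaccented escape tone.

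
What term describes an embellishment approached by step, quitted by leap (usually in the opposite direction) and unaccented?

Approach: by step. Departure: by leap. Metric position: weak.
Step in, leap out, from a weak position — an escape tone (échappée). (It is the mirror image of the appoggiatura, which leaps in and steps out on a strong beat.)

Escape tone.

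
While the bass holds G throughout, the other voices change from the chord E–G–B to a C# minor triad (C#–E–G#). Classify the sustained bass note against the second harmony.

Pedal tone (pedal point).

The harmony at that moment is C# minor triad (C#, E, G#); G is not a chord tone.
It is held over (the same pitch as the preceding G) and then sustained as the same pitch into the next harmony.
Sustained through a change of harmony — a pedal tone.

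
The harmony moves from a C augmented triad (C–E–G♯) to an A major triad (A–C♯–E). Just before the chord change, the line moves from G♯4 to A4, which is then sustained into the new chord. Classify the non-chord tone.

A4 is an anticipation.

The harmony at that moment is C augmented triad (C, E, G♯); A4 is not a chord tone.
It is approached by step up from G♯4 and then sustained as the same pitch into the next harmony.
Arriving early and becoming a chord tone when the harmony changes — an anticipation.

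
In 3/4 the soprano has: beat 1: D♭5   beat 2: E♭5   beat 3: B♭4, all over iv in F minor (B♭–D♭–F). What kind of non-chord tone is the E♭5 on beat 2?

Escape tone.

The harmony at that moment is B♭ minor triad (B♭, D♭, F); E♭5 is not a chord tone.
It is approached by step up from D♭5 and left by leap down to B♭4.
Step in, leap out, on a weak beat — an escape tone.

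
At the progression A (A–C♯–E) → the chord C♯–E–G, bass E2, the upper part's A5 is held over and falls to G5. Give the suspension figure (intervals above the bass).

At the second chord the bass is E2. The suspended A5 lies a fourth above the bass; after resolving down by step to G5, the interval above the bass becomes a third.
Suspension figures are named by those two intervals: 4–3.

4–3 suspension.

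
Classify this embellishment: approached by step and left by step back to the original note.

Approach: by step. Departure: by step in the opposite direction, back to the starting pitch.
Stepwise on both sides but reversing to return to the same chord tone — a neighbor tone. (Had it continued onward in the same direction it would be a passing tone instead.)

Neighbor tone.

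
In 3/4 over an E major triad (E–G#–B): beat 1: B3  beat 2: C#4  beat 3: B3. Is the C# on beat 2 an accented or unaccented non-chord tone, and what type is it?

Unaccented neighbor tone.

The harmony at that moment is E major triad (E, G#, B); C#4 is not a chord tone.
It is approached by step up from B3 and left by step down to B3.
Step away and step back to the same note — a neighbor tone (upper neighbor).
It falls on a weak beat, so it is unaccented.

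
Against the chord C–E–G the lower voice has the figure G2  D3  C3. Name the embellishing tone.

The harmony at that moment is C major triad (C, E, G); D3 is not a chord tone.
It is approached by leap up from G2 and left by step down to C3.
Leap in, step out — an appoggiatura.

D3 is an appoggiatura.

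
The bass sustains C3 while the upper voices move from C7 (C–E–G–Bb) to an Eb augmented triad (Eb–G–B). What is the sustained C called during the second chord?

The harmony at that moment is Eb augmented triad (Eb, G, B); C3 is not a chord tone.
It is held over (the same pitch as the preceding C3) and then sustained as the same pitch into the next harmony.
Sustained through a change of harmony — a pedal tone.

Pedal tone (pedal point).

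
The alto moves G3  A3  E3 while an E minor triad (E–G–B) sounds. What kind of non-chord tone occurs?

The harmony at that moment is E minor triad (E, G, B); A3 is not a chord tone.
It is approached by step up from G3 and left by leap down to E3.
Step in, leap out — an escape tone.

A3 is an escape tone.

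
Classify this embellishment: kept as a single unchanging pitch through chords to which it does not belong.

Approach: none. Departure: none — a single pitch is sustained while the chords change around it, passing through harmonies that do not contain it.
No melodic motion at all; the dissonance is created entirely by the moving harmonies against the stationary note — a pedal tone (pedal point).

Pedal tone.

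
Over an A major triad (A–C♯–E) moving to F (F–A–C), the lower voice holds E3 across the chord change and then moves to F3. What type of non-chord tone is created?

The harmony at that moment is F major triad (F, A, C); E3 is not a chord tone.
It is held over (the same pitch as the preceding E3) and left by step up to F3.
Held over from the previous chord and resolving up by step — a retardation.

E3 is a retardation.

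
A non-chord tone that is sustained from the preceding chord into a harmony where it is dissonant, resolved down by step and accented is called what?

Suspension.

Approach: by preparation — the pitch is first a chord tone, then held (tied or repeated) while the harmony changes under it. Departure: down by step. Metric position: strong.
A prepared dissonance that resolves downward by step — a suspension. (The same figure resolving upward would be a retardation.)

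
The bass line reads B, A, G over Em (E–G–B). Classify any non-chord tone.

A is a passing tone.

The harmony at that moment is E minor triad (E, G, B); A is not a chord tone.
It is approached by step down from B and left by step down to G.
Step in, step out in the same direction — a passing tone.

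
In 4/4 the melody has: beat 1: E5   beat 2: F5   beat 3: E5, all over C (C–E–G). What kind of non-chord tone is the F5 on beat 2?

The harmony at that moment is C major triad (C, E, G); F5 is not a chord tone.
It is approached by step up from E5 and left by step down to E5.
Step away and step back to the same note — a neighbor tone (upper neighbor).

Upper neighbor tone.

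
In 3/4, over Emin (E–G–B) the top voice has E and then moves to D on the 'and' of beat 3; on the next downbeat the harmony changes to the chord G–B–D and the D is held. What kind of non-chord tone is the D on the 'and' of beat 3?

The harmony at that moment is E minor triad (E, G, B); D is not a chord tone.
It is approached by step down from E and then sustained as the same pitch into the next harmony.
Arriving early and becoming a chord tone when the harmony changes — an anticipation.

Anticipation.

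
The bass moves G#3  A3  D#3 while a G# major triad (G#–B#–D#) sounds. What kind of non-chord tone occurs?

The harmony at that moment is G# major triad (G#, B#, D#); A3 is not a chord tone.
It is approached by step up from G#3 and left by leap down to D#3.
Step in, leap out — an escape tone.

A3 is an escape tone.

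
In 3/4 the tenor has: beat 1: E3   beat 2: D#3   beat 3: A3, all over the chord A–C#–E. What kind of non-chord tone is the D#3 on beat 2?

Escape tone.

The harmony at that moment is A major triad (A, C#, E); D#3 is not a chord tone.
It is approached by step down from E3 and left by leap up to A3.
Step in, leap out, on a weak beat — an escape tone.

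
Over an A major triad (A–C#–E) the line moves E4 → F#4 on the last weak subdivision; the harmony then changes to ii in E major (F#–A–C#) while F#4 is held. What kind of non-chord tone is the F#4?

F#4 is an anticipation.

The harmony at that moment is A major triad (A, C#, E); F#4 is not a chord tone.
It is approached by step up from E4 and then sustained as the same pitch into the next harmony.
Arriving early and becoming a chord tone when the harmony changes — an anticipation.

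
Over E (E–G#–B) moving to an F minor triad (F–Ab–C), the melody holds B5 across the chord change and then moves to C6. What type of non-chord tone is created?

B5 is a retardation.

The harmony at that moment is F minor triad (F, Ab, C); B5 is not a chord tone.
It is held over (the same pitch as the preceding B5) and left by step up to C6.
Held over from the previous chord and resolving up by step — a retardation.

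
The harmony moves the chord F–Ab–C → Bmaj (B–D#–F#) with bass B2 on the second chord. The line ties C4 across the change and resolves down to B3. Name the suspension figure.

9–8 suspension.

At the second chord the bass is B2. The suspended C4 lies a ninth above the bass; after resolving down by step to B3, the interval above the bass becomes an octave.
Suspension figures are named by those two intervals: 9–8.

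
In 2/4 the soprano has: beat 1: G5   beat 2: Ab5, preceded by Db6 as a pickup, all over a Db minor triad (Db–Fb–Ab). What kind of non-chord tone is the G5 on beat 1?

Appoggiatura.

The harmony at that moment is Db minor triad (Db, Fb, Ab); G5 is not a chord tone.
It is approached by leap down from Db6 and left by step up to Ab5.
Leap in, step out, metrically accented — an appoggiatura.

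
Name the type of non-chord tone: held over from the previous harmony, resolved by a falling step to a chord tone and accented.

Approach: by preparation — the pitch is first a chord tone, then held (tied or repeated) while the harmony changes under it. Departure: down by step. Metric position: strong.
A prepared dissonance that resolves downward by step — a suspension. (The same figure resolving upward would be a retardation.)

Suspension.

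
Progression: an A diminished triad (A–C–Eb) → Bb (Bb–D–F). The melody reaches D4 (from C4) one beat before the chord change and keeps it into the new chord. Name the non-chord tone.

D4 is an anticipation.

The harmony at that moment is A diminished triad (A, C, Eb); D4 is not a chord tone.
It is approached by step up from C4 and then sustained as the same pitch into the next harmony.
Arriving early and becoming a chord tone when the harmony changes — an anticipation.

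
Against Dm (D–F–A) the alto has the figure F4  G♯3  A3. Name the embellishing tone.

The harmony at that moment is D minor triad (D, F, A); G♯3 is not a chord tone.
It is approached by leap down from F4 and left by step up to A3.
Leap in, step out — an appoggiatura.

G♯3 is an appoggiatura.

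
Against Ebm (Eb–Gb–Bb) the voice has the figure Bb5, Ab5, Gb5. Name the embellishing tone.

The harmony at that moment is Eb minor triad (Eb, Gb, Bb); Ab5 is not a chord tone.
It is approached by step down from Bb5 and left by step down to Gb5.
Step in, step out in the same direction — a passing tone.

Ab5 is a passing tone.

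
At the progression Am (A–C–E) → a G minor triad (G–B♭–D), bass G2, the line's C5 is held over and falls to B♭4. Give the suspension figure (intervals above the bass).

4–3 suspension.

At the second chord the bass is G2. The suspended C5 lies a fourth above the bass; after resolving down by step to B♭4, the interval above the bass becomes a third.
Suspension figures are named by those two intervals: 4–3.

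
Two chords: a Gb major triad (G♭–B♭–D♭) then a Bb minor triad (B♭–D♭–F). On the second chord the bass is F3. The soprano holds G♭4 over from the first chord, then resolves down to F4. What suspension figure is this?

9–8 suspension.

At the second chord the bass is F3. The suspended G♭4 lies a ninth above the bass; after resolving down by step to F4, the interval above the bass becomes an octave.
Suspension figures are named by those two intervals: 9–8.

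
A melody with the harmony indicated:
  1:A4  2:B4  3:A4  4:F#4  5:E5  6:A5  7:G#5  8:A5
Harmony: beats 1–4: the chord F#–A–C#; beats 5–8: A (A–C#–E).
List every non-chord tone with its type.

B4 (beat 2) — neighbor tone; G#5 (beat 7) — neighbor tone.

The harmony at that moment is F# minor triad (F#, A, C#); B4 is not a chord tone.
It is approached by step up from A4 and left by step down to A4.
Step away and step back to the same note — a neighbor tone (upper neighbor).
The harmony at that moment is A major triad (A, C#, E); G#5 is not a chord tone.
It is approached by step down from A5 and left by step up to A5.
Step away and step back to the same note — a neighbor tone (lower neighbor).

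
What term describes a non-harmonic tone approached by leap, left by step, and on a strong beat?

Appoggiatura.

Approach: by leap. Departure: by step. Metric position: strong.
Leap in, step out, in a metrically strong position — an appoggiatura. (It is the mirror image of the escape tone, which steps in and leaps out from a weak position.)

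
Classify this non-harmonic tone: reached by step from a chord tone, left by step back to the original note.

Approach: by step. Departure: by step in the opposite direction, back to the starting pitch.
Stepwise on both sides but reversing to return to the same chord tone — a neighbor tone. (Had it continued onward in the same direction it would be a passing tone instead.)

Neighbor tone.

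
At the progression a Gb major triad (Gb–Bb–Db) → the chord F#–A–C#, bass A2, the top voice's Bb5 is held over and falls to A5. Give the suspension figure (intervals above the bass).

9–8 suspension.

At the second chord the bass is A2. The suspended Bb5 lies a ninth above the bass; after resolving down by step to A5, the interval above the bass becomes an octave.
Suspension figures are named by those two intervals: 9–8.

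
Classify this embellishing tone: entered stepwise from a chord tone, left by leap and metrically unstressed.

Escape tone.

Approach: by step. Departure: by leap. Metric position: weak.
Step in, leap out, from a weak position — an escape tone (échappée). (It is the mirror image of the appoggiatura, which leaps in and steps out on a strong beat.)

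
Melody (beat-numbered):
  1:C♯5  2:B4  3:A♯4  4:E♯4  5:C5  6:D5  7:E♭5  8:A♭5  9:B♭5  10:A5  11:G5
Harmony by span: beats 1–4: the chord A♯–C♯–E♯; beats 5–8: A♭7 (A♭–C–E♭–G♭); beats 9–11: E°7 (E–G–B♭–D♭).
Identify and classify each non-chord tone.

B4 (beat 2) — passing tone; D5 (beat 6) — passing tone; A5 (beat 10) — passing tone.

The harmony at that moment is A♯ minor triad (A♯, C♯, E♯); B4 is not a chord tone.
It is approached by step down from C♯5 and left by step down to A♯4.
Step in, step out in the same direction — a passing tone.
The harmony at that moment is A♭ dominant seventh chord (A♭, C, E♭, G♭); D5 is not a chord tone.
It is approached by step up from C5 and left by step up to E♭5.
Step in, step out in the same direction — a passing tone.
The harmony at that moment is E diminished seventh chord (E, G, B♭, D♭); A5 is not a chord tone.
It is approached by step down from B♭5 and left by step down to G5.
Step in, step out in the same direction — a passing tone.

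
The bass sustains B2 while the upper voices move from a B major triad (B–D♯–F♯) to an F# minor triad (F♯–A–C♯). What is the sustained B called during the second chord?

The harmony at that moment is F♯ minor triad (F♯, A, C♯); B2 is not a chord tone.
It is held over (the same pitch as the preceding B2) and then sustained as the same pitch into the next harmony.
Sustained through a change of harmony — a pedal tone.

Pedal tone (pedal point).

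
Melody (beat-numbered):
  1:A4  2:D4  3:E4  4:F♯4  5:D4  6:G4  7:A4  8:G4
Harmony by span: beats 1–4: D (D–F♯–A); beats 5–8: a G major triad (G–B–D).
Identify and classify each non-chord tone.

E4 (beat 3) — passing tone; A4 (beat 7) — neighbor tone.

The harmony at that moment is D major triad (D, F♯, A); E4 is not a chord tone.
It is approached by step up from D4 and left by step up to F♯4.
Step in, step out in the same direction — a passing tone.
The harmony at that moment is G major triad (G, B, D); A4 is not a chord tone.
It is approached by step up from G4 and left by step down to G4.
Step away and step back to the same note — a neighbor tone (upper neighbor).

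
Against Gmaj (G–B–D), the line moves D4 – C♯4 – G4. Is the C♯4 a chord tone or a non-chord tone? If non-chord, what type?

Non-chord tone — an escape tone.

The harmony at that moment is G major triad (G, B, D); C♯4 is not a chord tone.
It is approached by step down from D4 and left by leap up to G4.
Step in, leap out — an escape tone.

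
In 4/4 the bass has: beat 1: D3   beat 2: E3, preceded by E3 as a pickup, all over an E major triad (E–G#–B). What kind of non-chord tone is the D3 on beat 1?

Lower neighbor tone.

The harmony at that moment is E major triad (E, G#, B); D3 is not a chord tone.
It is approached by step down from E3 and left by step up to E3.
Step away and step back to the same note — a neighbor tone (lower neighbor).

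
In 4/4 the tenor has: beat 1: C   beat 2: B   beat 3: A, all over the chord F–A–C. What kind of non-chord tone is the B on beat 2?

Passing tone.

The harmony at that moment is F major triad (F, A, C); B is not a chord tone.
It is approached by step down from C and left by step down to A.
Step in, step out in the same direction — a passing tone.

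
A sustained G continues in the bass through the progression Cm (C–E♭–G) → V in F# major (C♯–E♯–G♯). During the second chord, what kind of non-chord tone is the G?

The harmony at that moment is C♯ major triad (C♯, E♯, G♯); G is not a chord tone.
It is held over (the same pitch as the preceding G) and then sustained as the same pitch into the next harmony.
Sustained through a change of harmony — a pedal tone.

Pedal tone (pedal point).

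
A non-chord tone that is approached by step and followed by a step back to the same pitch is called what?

Approach: by step. Departure: by step in the opposite direction, back to the starting pitch.
Stepwise on both sides but reversing to return to the same chord tone — a neighbor tone. (Had it continued onward in the same direction it would be a passing tone instead.)

Neighbor tone.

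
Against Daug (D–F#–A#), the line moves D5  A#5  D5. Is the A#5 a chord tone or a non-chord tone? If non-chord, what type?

Chord tone (the fifth of D augmented triad).

D augmented triad contains D, F#, A#; A# is the fifth, so it is a chord tone.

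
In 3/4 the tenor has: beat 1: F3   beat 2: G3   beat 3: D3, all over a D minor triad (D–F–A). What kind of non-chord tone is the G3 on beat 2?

Escape tone.

The harmony at that moment is D minor triad (D, F, A); G3 is not a chord tone.
It is approached by step up from F3 and left by leap down to D3.
Step in, leap out, on a weak beat — an escape tone.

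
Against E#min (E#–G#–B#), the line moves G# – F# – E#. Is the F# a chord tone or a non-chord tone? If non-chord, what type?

Non-chord tone — a passing tone.

The harmony at that moment is E# minor triad (E#, G#, B#); F# is not a chord tone.
It is approached by step down from G# and left by step down to E#.
Step in, step out in the same direction — a passing tone.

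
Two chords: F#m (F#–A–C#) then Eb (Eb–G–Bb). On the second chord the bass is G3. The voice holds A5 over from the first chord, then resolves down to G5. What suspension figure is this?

9–8 suspension.

At the second chord the bass is G3. The suspended A5 lies a ninth above the bass; after resolving down by step to G5, the interval above the bass becomes an octave.
Suspension figures are named by those two intervals: 9–8.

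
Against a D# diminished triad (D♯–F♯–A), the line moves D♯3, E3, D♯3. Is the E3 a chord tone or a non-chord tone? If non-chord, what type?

Non-chord tone — a neighbor tone.

The harmony at that moment is D♯ diminished triad (D♯, F♯, A); E3 is not a chord tone.
It is approached by step up from D♯3 and left by step down to D♯3.
Step away and step back to the same note — a neighbor tone (upper neighbor).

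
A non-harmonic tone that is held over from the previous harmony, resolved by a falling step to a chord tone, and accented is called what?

Suspension.

Approach: by preparation — the pitch is first a chord tone, then held (tied or repeated) while the harmony changes under it. Departure: down by step. Metric position: strong.
A prepared dissonance that resolves downward by step — a suspension. (The same figure resolving upward would be a retardation.)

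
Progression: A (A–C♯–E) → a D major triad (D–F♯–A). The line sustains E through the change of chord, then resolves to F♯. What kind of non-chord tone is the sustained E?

The harmony at that moment is D major triad (D, F♯, A); E is not a chord tone.
It is held over (the same pitch as the preceding E) and left by step up to F♯.
Held over from the previous chord and resolving up by step — a retardation.

E is a retardation.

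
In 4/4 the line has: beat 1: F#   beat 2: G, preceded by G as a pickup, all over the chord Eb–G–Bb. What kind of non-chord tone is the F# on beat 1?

The harmony at that moment is Eb major triad (Eb, G, Bb); F# is not a chord tone.
It is approached by step down from G and left by step up to G.
Step away and step back to the same note — a neighbor tone (lower neighbor).

Lower neighbor tone.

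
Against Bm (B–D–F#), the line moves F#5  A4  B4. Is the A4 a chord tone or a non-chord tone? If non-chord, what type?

Non-chord tone — an appoggiatura.

The harmony at that moment is B minor triad (B, D, F#); A4 is not a chord tone.
It is approached by leap down from F#5 and left by step up to B4.
Leap in, step out — an appoggiatura.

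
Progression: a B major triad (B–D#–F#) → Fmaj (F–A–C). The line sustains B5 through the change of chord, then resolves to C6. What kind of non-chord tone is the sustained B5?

The harmony at that moment is F major triad (F, A, C); B5 is not a chord tone.
It is held over (the same pitch as the preceding B5) and left by step up to C6.
Held over from the previous chord and resolving up by step — a retardation.

B5 is a retardation.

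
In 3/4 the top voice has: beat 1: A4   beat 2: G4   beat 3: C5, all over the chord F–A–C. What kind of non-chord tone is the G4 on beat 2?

Escape tone.

The harmony at that moment is F major triad (F, A, C); G4 is not a chord tone.
It is approached by step down from A4 and left by leap up to C5.
Step in, leap out, on a weak beat — an escape tone.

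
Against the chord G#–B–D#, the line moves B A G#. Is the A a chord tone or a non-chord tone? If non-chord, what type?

Non-chord tone — a passing tone.

The harmony at that moment is G# minor triad (G#, B, D#); A is not a chord tone.
It is approached by step down from B and left by step down to G#.
Step in, step out in the same direction — a passing tone.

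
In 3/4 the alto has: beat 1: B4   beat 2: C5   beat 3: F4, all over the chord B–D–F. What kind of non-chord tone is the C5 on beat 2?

Escape tone.

The harmony at that moment is B diminished triad (B, D, F); C5 is not a chord tone.
It is approached by step up from B4 and left by leap down to F4.
Step in, leap out, on a weak beat — an escape tone.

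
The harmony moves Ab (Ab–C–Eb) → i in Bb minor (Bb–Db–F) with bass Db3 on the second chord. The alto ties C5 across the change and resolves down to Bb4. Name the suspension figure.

7–6 suspension.

At the second chord the bass is Db3. The suspended C5 lies a seventh above the bass; after resolving down by step to Bb4, the interval above the bass becomes a sixth.
Suspension figures are named by those two intervals: 7–6.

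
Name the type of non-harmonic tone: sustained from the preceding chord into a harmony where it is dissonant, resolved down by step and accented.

Suspension.

Approach: by preparation — the pitch is first a chord tone, then held (tied or repeated) while the harmony changes under it. Departure: down by step. Metric position: strong.
A prepared dissonance that resolves downward by step — a suspension. (The same figure resolving upward would be a retardation.)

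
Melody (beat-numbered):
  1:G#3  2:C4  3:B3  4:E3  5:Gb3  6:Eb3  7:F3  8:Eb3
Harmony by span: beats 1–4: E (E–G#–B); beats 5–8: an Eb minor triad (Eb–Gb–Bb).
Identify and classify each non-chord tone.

The harmony at that moment is E major triad (E, G#, B); C4 is not a chord tone.
It is approached by leap up from G#3 and left by step down to B3.
Leap in, step out — an appoggiatura.
The harmony at that moment is Eb minor triad (Eb, Gb, Bb); F3 is not a chord tone.
It is approached by step up from Eb3 and left by step down to Eb3.
Step away and step back to the same note — a neighbor tone (upper neighbor).

C4 (beat 2) — appoggiatura; F3 (beat 7) — neighbor tone.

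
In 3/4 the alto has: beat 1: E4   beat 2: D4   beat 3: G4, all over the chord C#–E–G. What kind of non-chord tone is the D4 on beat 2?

Escape tone.

The harmony at that moment is C# diminished triad (C#, E, G); D4 is not a chord tone.
It is approached by step down from E4 and left by leap up to G4.
Step in, leap out, on a weak beat — an escape tone.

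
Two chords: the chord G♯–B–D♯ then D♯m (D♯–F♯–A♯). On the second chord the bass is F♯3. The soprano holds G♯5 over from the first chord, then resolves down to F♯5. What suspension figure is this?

At the second chord the bass is F♯3. The suspended G♯5 lies a ninth above the bass; after resolving down by step to F♯5, the interval above the bass becomes an octave.
Suspension figures are named by those two intervals: 9–8.

9–8 suspension.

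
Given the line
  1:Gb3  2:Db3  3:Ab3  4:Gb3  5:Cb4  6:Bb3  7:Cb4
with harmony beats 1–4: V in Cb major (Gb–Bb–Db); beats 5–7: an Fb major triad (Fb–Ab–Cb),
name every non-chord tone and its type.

Ab3 (beat 3) — appoggiatura; Bb3 (beat 6) — neighbor tone.

The harmony at that moment is Gb major triad (Gb, Bb, Db); Ab3 is not a chord tone.
It is approached by leap up from Db3 and left by step down to Gb3.
Leap in, step out — an appoggiatura.
The harmony at that moment is Fb major triad (Fb, Ab, Cb); Bb3 is not a chord tone.
It is approached by step down from Cb4 and left by step up to Cb4.
Step away and step back to the same note — a neighbor tone (lower neighbor).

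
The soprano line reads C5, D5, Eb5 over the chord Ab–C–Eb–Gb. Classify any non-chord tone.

The harmony at that moment is Ab dominant seventh chord (Ab, C, Eb, Gb); D5 is not a chord tone.
It is approached by step up from C5 and left by step up to Eb5.
Step in, step out in the same direction — a passing tone.

D5 is a passing tone.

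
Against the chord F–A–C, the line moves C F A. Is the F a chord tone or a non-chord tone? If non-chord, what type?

Chord tone (the root of F major triad).

F major triad contains F, A, C; F is the root, so it is a chord tone.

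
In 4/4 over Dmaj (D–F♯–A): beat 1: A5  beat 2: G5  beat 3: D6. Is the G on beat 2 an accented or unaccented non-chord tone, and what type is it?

Unaccented escape tone.

The harmony at that moment is D major triad (D, F♯, A); G5 is not a chord tone.
It is approached by step down from A5 and left by leap up to D6.
Step in, leap out — an escape tone.
It falls on a weak beat, so it is unaccented.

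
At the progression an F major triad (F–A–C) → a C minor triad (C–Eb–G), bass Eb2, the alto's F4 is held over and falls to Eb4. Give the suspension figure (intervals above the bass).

At the second chord the bass is Eb2. The suspended F4 lies a ninth above the bass; after resolving down by step to Eb4, the interval above the bass becomes an octave.
Suspension figures are named by those two intervals: 9–8.

9–8 suspension.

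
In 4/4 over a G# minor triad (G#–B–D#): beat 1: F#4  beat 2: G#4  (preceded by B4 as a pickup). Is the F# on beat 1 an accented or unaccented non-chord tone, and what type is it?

The harmony at that moment is G# minor triad (G#, B, D#); F#4 is not a chord tone.
It is approached by leap down from B4 and left by step up to G#4.
Leap in, step out — an appoggiatura.
It falls on the downbeat, so it is accented.

Accented appoggiatura.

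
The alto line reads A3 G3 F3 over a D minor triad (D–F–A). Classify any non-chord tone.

The harmony at that moment is D minor triad (D, F, A); G3 is not a chord tone.
It is approached by step down from A3 and left by step down to F3.
Step in, step out in the same direction — a passing tone.

G3 is a passing tone.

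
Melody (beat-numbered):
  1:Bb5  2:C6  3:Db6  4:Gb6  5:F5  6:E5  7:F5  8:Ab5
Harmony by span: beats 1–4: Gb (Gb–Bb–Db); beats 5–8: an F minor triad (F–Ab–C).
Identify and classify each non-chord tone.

C6 (beat 2) — passing tone; E5 (beat 6) — neighbor tone.

The harmony at that moment is Gb major triad (Gb, Bb, Db); C6 is not a chord tone.
It is approached by step up from Bb5 and left by step up to Db6.
Step in, step out in the same direction — a passing tone.
The harmony at that moment is F minor triad (F, Ab, C); E5 is not a chord tone.
It is approached by step down from F5 and left by step up to F5.
Step away and step back to the same note — a neighbor tone (lower neighbor).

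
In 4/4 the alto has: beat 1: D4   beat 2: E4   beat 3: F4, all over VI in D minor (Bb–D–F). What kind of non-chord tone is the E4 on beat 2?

Passing tone.

The harmony at that moment is Bb major triad (Bb, D, F); E4 is not a chord tone.
It is approached by step up from D4 and left by step up to F4.
Step in, step out in the same direction — a passing tone.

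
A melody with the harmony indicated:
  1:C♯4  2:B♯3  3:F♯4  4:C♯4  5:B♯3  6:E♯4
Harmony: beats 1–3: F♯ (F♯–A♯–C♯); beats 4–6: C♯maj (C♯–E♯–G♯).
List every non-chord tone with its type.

B♯3 (beat 2) — escape tone; B♯3 (beat 5) — escape tone.

The harmony at that moment is F♯ major triad (F♯, A♯, C♯); B♯3 is not a chord tone.
It is approached by step down from C♯4 and left by leap up to F♯4.
Step in, leap out — an escape tone.
The harmony at that moment is C♯ major triad (C♯, E♯, G♯); B♯3 is not a chord tone.
It is approached by step down from C♯4 and left by leap up to E♯4.
Step in, leap out — an escape tone.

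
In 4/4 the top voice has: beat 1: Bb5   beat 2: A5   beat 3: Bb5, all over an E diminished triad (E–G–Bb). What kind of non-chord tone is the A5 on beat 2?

Lower neighbor tone.

The harmony at that moment is E diminished triad (E, G, Bb); A5 is not a chord tone.
It is approached by step down from Bb5 and left by step up to Bb5.
Step away and step back to the same note — a neighbor tone (lower neighbor).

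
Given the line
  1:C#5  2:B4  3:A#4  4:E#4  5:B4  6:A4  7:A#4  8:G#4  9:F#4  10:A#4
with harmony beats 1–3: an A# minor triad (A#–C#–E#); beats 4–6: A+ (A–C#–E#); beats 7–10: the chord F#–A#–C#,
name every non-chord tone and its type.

The harmony at that moment is A# minor triad (A#, C#, E#); B4 is not a chord tone.
It is approached by step down from C#5 and left by step down to A#4.
Step in, step out in the same direction — a passing tone.
The harmony at that moment is A augmented triad (A, C#, E#); B4 is not a chord tone.
It is approached by leap up from E#4 and left by step down to A4.
Leap in, step out — an appoggiatura.
The harmony at that moment is F# major triad (F#, A#, C#); G#4 is not a chord tone.
It is approached by step down from A#4 and left by step down to F#4.
Step in, step out in the same direction — a passing tone.

B4 (beat 2) — passing tone; B4 (beat 5) — appoggiatura; G#4 (beat 8) — passing tone.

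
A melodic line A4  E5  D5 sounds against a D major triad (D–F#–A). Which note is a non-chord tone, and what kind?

E5 is an appoggiatura.

The harmony at that moment is D major triad (D, F#, A); E5 is not a chord tone.
It is approached by leap up from A4 and left by step down to D5.
Leap in, step out — an appoggiatura.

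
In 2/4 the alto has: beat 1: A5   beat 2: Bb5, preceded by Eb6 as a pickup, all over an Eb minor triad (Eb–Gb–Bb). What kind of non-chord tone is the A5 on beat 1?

The harmony at that moment is Eb minor triad (Eb, Gb, Bb); A5 is not a chord tone.
It is approached by leap down from Eb6 and left by step up to Bb5.
Leap in, step out, metrically accented — an appoggiatura.

Appoggiatura.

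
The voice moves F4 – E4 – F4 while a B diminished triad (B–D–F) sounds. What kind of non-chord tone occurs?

E4 is a neighbor tone.

The harmony at that moment is B diminished triad (B, D, F); E4 is not a chord tone.
It is approached by step down from F4 and left by step up to F4.
Step away and step back to the same note — a neighbor tone (lower neighbor).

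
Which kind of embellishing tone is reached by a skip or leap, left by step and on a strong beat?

Approach: by leap. Departure: by step. Metric position: strong.
Leap in, step out, in a metrically strong position — an appoggiatura. (It is the mirror image of the escape tone, which steps in and leaps out from a weak position.)

Appoggiatura.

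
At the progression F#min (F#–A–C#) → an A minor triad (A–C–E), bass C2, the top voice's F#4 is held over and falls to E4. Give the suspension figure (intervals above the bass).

At the second chord the bass is C2. The suspended F#4 lies a fourth above the bass; after resolving down by step to E4, the interval above the bass becomes a third.
Suspension figures are named by those two intervals: 4–3.

4–3 suspension.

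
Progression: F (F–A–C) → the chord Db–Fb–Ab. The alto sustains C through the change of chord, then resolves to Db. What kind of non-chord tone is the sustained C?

C is a retardation.

The harmony at that moment is Db minor triad (Db, Fb, Ab); C is not a chord tone.
It is held over (the same pitch as the preceding C) and left by step up to Db.
Held over from the previous chord and resolving up by step — a retardation.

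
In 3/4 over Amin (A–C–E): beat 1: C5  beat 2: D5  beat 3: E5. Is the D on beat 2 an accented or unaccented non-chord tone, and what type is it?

Unaccented passing tone.

The harmony at that moment is A minor triad (A, C, E); D5 is not a chord tone.
It is approached by step up from C5 and left by step up to E5.
Step in, step out in the same direction — a passing tone.
It falls on a weak beat, so it is unaccented.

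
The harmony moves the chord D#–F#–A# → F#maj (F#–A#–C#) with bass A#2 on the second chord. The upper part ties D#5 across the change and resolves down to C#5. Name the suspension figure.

At the second chord the bass is A#2. The suspended D#5 lies a fourth above the bass; after resolving down by step to C#5, the interval above the bass becomes a third.
Suspension figures are named by those two intervals: 4–3.

4–3 suspension.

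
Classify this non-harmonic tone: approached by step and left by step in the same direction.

Passing tone.

Approach: by step. Departure: by step, continuing in the same direction.
Stepwise on both sides with no change of direction means the note fills in the space between two different chord tones — a passing tone. (Had it turned back to its starting note it would be a neighbor tone instead.)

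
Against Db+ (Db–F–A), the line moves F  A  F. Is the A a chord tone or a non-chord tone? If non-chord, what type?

Db augmented triad contains Db, F, A; A is the fifth, so it is a chord tone.

Chord tone (the fifth of Db augmented triad).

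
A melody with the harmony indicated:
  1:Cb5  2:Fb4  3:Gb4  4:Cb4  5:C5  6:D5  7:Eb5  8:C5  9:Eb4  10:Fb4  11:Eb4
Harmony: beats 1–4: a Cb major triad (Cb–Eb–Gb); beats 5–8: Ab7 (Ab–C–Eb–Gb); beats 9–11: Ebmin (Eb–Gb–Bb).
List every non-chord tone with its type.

Fb4 (beat 2) — appoggiatura; D5 (beat 6) — passing tone; Fb4 (beat 10) — neighbor tone.

The harmony at that moment is Cb major triad (Cb, Eb, Gb); Fb4 is not a chord tone.
It is approached by leap down from Cb5 and left by step up to Gb4.
Leap in, step out — an appoggiatura.
The harmony at that moment is Ab dominant seventh chord (Ab, C, Eb, Gb); D5 is not a chord tone.
It is approached by step up from C5 and left by step up to Eb5.
Step in, step out in the same direction — a passing tone.
The harmony at that moment is Eb minor triad (Eb, Gb, Bb); Fb4 is not a chord tone.
It is approached by step up from Eb4 and left by step down to Eb4.
Step away and step back to the same note — a neighbor tone (upper neighbor).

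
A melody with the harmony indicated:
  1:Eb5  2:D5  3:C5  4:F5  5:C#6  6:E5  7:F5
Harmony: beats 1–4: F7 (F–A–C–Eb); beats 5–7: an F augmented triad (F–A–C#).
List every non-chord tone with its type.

D5 (beat 2) — passing tone; E5 (beat 6) — appoggiatura.

The harmony at that moment is F dominant seventh chord (F, A, C, Eb); D5 is not a chord tone.
It is approached by step down from Eb5 and left by step down to C5.
Step in, step out in the same direction — a passing tone.
The harmony at that moment is F augmented triad (F, A, C#); E5 is not a chord tone.
It is approached by leap down from C#6 and left by step up to F5.
Leap in, step out — an appoggiatura.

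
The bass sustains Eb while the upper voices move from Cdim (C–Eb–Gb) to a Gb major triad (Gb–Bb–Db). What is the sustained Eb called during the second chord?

Pedal tone (pedal point).

The harmony at that moment is Gb major triad (Gb, Bb, Db); Eb is not a chord tone.
It is held over (the same pitch as the preceding Eb) and then sustained as the same pitch into the next harmony.
Sustained through a change of harmony — a pedal tone.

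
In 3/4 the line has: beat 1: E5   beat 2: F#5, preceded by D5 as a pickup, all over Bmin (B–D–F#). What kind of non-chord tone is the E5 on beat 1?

Passing tone.

The harmony at that moment is B minor triad (B, D, F#); E5 is not a chord tone.
It is approached by step up from D5 and left by step up to F#5.
Step in, step out in the same direction — a passing tone.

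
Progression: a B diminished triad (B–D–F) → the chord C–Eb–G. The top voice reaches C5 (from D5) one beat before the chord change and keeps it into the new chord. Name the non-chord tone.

C5 is an anticipation.

The harmony at that moment is B diminished triad (B, D, F); C5 is not a chord tone.
It is approached by step down from D5 and then sustained as the same pitch into the next harmony.
Arriving early and becoming a chord tone when the harmony changes — an anticipation.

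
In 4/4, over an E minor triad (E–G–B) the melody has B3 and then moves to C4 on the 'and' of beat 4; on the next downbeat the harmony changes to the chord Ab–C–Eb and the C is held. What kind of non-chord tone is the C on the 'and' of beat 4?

The harmony at that moment is E minor triad (E, G, B); C4 is not a chord tone.
It is approached by step up from B3 and then sustained as the same pitch into the next harmony.
Arriving early and becoming a chord tone when the harmony changes — an anticipation.

Anticipation.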